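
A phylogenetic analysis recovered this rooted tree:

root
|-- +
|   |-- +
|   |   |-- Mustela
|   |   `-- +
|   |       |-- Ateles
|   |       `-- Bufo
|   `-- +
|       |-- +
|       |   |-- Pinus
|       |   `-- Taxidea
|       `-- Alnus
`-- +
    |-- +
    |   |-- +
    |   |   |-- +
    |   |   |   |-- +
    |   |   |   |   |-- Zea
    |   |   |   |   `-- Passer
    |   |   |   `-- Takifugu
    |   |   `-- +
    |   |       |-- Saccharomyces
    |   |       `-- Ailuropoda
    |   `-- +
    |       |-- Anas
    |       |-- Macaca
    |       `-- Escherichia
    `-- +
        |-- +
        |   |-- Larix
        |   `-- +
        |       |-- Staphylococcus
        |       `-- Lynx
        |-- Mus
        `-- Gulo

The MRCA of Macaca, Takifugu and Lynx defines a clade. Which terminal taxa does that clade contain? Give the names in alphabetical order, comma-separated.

Ailuropoda, Anas, Escherichia, Gulo, Larix, Lynx, Macaca, Mus, Passer, Saccharomyces, Staphylococcus, Takifugu, Zea

Tracing Macaca: it sits inside (Anas,Macaca,Escherichia).
Tracing Takifugu: it sits inside ((Zea,Passer),Takifugu).
Tracing Lynx: it sits inside (Staphylococcus,Lynx).
The smallest clade enclosing all 3 is (((((Zea,Passer),Takifugu),(Saccharomyces,Ailuropoda)),(Anas,Macaca,Escherichia)),((Larix,(Staphylococcus,Lynx)),Mus,Gulo)); the answer is its 13 terminal taxa in alphabetical order.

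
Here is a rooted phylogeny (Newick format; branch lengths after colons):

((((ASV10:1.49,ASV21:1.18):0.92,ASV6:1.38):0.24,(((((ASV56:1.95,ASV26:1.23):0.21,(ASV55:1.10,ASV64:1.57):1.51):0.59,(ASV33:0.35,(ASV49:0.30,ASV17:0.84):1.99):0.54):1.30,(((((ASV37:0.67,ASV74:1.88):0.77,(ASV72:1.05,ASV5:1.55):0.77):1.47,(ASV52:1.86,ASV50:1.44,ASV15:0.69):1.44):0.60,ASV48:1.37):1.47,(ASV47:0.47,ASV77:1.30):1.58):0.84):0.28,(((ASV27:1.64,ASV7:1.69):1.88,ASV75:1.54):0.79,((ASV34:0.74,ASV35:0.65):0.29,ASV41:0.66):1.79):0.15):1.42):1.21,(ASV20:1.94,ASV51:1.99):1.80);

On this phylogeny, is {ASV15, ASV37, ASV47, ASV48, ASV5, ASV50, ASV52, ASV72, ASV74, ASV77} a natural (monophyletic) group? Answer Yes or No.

The most recent common ancestor of these taxa subtends (((((ASV37,ASV74),(ASV72,ASV5)),(ASV52,ASV50,ASV15)),ASV48),(ASV47,ASV77)).
That clade has exactly 10 tips — every listed taxon and nothing else — so the group is monophyletic.

Yes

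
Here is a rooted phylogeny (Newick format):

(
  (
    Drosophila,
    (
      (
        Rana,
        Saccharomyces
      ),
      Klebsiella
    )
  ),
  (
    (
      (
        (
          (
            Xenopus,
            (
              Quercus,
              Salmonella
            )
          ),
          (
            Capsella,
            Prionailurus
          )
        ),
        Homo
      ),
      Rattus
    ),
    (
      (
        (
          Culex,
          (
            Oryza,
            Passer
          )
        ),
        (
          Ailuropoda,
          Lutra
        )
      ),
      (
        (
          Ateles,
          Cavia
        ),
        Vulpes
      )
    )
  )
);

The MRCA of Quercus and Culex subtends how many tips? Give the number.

The MRCA of Quercus and Culex is the node subtending (((((Xenopus,(Quercus,Salmonella)),(Capsella,Prionailurus)),Homo),Rattus),(((Culex,(Oryza,Passer)),(Ailuropoda,Lutra)),((Ateles,Cavia),Vulpes))).
That clade contains 15 terminal taxa: Ailuropoda, Ateles, Capsella, Cavia, Culex, Homo, Lutra, Oryza, Passer, Prionailurus, Quercus, Rattus, Salmonella, Vulpes, Xenopus.

15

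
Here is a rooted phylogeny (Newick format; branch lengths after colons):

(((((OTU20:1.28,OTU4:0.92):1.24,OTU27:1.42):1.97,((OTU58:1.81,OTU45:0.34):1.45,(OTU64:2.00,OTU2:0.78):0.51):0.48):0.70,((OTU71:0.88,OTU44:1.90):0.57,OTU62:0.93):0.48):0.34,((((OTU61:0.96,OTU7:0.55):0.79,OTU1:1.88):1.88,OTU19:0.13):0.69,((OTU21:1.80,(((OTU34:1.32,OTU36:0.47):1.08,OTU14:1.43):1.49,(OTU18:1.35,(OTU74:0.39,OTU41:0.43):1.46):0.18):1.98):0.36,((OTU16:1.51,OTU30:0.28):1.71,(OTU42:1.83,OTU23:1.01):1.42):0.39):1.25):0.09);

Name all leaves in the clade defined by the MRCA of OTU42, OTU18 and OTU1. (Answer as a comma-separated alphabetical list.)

OTU1, OTU14, OTU16, OTU18, OTU19, OTU21, OTU23, OTU30, OTU34, OTU36, OTU41, OTU42, OTU61, OTU7, OTU74

Tracing OTU42: it sits inside (OTU42,OTU23).
Tracing OTU18: it sits inside (OTU18,(OTU74,OTU41)).
Tracing OTU1: it sits inside ((OTU61,OTU7),OTU1).
The smallest clade enclosing all 3 is ((((OTU61,OTU7),OTU1),OTU19),((OTU21,(((OTU34,OTU36),OTU14),(OTU18,(OTU74,OTU41)))),((OTU16,OTU30),(OTU42,OTU23)))); the answer is its 15 terminal taxa in alphabetical order.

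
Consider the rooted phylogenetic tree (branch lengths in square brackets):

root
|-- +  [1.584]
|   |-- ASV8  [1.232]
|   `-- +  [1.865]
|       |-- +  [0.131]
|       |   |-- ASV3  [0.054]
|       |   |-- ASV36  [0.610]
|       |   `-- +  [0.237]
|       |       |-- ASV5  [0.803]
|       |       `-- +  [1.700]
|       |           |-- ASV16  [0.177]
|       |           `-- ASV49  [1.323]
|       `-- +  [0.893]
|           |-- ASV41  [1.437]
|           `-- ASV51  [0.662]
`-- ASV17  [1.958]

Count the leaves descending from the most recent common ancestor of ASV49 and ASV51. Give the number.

7

The MRCA of ASV49 and ASV51 is the node subtending ((ASV3,ASV36,(ASV5,(ASV16,ASV49))),(ASV41,ASV51)).
That clade contains 7 terminal taxa: ASV16, ASV3, ASV36, ASV41, ASV49, ASV5, ASV51.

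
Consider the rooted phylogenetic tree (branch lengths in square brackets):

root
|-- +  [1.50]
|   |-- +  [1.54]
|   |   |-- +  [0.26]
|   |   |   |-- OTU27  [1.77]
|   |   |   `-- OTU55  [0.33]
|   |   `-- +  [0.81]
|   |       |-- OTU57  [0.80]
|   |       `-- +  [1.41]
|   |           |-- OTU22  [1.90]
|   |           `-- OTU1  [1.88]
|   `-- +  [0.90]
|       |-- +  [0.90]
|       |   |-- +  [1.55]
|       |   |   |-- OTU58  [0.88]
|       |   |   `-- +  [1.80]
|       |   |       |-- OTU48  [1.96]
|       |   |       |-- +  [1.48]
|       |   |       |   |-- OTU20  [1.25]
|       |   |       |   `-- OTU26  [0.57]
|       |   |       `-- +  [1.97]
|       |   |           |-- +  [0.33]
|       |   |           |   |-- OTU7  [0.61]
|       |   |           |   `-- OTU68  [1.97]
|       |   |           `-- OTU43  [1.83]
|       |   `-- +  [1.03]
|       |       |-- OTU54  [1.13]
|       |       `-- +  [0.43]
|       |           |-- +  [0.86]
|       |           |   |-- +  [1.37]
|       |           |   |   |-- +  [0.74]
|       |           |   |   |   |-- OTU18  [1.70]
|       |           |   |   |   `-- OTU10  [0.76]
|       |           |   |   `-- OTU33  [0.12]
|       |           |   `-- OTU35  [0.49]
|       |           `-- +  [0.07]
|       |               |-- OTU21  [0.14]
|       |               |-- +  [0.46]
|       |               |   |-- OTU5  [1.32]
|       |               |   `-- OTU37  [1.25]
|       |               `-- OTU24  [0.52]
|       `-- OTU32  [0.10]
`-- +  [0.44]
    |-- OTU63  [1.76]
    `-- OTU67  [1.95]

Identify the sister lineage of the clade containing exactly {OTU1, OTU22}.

OTU57

The clade containing exactly {OTU1, OTU22} attaches to the tree at the node subtending (OTU57,(OTU22,OTU1)).
The other lineage descending from that same node — the sister group — is the single tip OTU57.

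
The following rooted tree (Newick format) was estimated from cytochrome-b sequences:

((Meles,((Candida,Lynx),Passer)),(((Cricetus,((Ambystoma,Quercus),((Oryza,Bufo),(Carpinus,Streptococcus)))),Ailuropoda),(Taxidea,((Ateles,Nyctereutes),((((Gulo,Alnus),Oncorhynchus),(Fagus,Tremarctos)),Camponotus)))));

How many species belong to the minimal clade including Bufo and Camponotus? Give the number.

17

The MRCA of Bufo and Camponotus is the node subtending (((Cricetus,((Ambystoma,Quercus),((Oryza,Bufo),(Carpinus,Streptococcus)))),Ailuropoda),(Taxidea,((Ateles,Nyctereutes),((((Gulo,Alnus),Oncorhynchus),(Fagus,Tremarctos)),Camponotus)))).
That clade contains 17 terminal taxa: Ailuropoda, Alnus, Ambystoma, Ateles, Bufo, Camponotus, Carpinus, Cricetus, Fagus, Gulo, Nyctereutes, Oncorhynchus, Oryza, Quercus, Streptococcus, Taxidea, Tremarctos.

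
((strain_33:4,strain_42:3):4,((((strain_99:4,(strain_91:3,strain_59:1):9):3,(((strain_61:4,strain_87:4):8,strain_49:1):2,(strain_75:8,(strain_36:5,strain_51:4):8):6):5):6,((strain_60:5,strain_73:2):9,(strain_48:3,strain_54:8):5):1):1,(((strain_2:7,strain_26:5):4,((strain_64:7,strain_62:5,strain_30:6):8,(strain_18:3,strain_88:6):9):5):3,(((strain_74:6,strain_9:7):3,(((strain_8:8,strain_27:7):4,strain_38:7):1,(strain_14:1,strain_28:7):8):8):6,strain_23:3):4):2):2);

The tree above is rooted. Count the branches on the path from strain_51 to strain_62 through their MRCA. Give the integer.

The MRCA of strain_51 and strain_62 is the node subtending ((((strain_99,(strain_91,strain_59)),(((strain_61,strain_87),strain_49),(strain_75,(strain_36,strain_51)))),((strain_60,strain_73),(strain_48,strain_54))),(((strain_2,strain_26),((strain_64,strain_62,strain_30),(strain_18,strain_88))),(((strain_74,strain_9),(((strain_8,strain_27),strain_38),(strain_14,strain_28))),strain_23))).
From strain_51 up to that node: 6 branches. From strain_62 up to the same node: 5 branches. Total: 6 + 5 = 11.

11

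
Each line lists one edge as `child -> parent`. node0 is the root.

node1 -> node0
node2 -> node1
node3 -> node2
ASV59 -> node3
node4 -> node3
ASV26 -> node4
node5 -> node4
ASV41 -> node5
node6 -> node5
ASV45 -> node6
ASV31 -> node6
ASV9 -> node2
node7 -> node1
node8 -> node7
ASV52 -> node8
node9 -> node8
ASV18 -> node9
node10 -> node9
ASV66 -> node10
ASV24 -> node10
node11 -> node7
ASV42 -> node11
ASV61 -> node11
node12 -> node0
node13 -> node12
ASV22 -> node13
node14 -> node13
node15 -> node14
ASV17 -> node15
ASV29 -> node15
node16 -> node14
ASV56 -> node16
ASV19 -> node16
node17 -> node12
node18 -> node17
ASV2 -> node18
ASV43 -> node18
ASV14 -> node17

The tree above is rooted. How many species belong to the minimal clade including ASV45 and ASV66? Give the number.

The MRCA of ASV45 and ASV66 is the node subtending (((ASV59,(ASV26,(ASV41,(ASV45,ASV31)))),ASV9),((ASV52,(ASV18,(ASV66,ASV24))),(ASV42,ASV61))).
That clade contains 12 terminal taxa: ASV18, ASV24, ASV26, ASV31, ASV41, ASV42, ASV45, ASV52, ASV59, ASV61, ASV66, ASV9.

12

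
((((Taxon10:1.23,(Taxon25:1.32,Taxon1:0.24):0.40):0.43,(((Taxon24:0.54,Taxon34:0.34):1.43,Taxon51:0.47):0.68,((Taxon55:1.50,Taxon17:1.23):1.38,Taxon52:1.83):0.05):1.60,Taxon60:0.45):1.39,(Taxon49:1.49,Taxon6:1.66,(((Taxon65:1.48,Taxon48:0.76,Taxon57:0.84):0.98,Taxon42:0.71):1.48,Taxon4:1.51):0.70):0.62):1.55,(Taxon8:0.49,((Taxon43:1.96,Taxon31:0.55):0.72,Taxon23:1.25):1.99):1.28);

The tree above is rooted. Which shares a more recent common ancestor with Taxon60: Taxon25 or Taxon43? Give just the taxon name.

Taxon25

The MRCA of Taxon60 and Taxon25 subtends ((Taxon10,(Taxon25,Taxon1)),(((Taxon24,Taxon34),Taxon51),((Taxon55,Taxon17),Taxon52)),Taxon60) (10 taxa).
The MRCA of Taxon60 and Taxon43 is the root, subtending the entire tree (21 taxa).
The first is nested inside the second, so Taxon60 shares a more recent common ancestor with Taxon25.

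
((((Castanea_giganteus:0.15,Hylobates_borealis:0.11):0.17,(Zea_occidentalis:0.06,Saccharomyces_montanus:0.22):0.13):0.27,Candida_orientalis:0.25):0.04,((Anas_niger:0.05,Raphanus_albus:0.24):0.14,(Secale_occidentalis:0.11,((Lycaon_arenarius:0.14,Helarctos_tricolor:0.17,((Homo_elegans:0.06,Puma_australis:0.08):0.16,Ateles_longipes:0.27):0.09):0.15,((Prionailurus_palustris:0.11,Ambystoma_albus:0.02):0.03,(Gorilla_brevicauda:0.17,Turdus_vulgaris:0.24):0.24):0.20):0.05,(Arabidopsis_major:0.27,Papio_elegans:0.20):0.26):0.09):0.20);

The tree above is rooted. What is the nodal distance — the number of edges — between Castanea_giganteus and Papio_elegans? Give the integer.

The MRCA of Castanea_giganteus and Papio_elegans is the root of the tree.
From Castanea_giganteus up to that node: 4 branches. From Papio_elegans up to the same node: 4 branches. Total: 4 + 4 = 8.

8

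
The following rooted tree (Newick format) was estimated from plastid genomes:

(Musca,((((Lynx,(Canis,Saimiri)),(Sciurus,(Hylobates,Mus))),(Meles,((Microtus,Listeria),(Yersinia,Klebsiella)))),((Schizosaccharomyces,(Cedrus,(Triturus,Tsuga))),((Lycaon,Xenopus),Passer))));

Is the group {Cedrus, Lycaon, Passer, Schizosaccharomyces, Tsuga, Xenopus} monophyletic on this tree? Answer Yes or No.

The MRCA of the listed taxa subtends ((Schizosaccharomyces,(Cedrus,(Triturus,Tsuga))),((Lycaon,Xenopus),Passer)).
That clade also contains Triturus, which is not in the proposed group, so the group is not monophyletic.

No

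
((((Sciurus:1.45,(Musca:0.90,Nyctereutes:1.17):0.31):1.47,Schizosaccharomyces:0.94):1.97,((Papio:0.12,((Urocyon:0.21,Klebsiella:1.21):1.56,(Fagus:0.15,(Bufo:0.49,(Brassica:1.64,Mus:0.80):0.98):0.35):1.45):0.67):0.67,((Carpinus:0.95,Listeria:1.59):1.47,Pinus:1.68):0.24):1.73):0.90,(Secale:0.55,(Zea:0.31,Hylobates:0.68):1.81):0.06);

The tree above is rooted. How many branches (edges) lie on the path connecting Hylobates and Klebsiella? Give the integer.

9

The MRCA of Hylobates and Klebsiella is the root of the tree.
From Hylobates up to that node: 3 branches. From Klebsiella up to the same node: 6 branches. Total: 3 + 6 = 9.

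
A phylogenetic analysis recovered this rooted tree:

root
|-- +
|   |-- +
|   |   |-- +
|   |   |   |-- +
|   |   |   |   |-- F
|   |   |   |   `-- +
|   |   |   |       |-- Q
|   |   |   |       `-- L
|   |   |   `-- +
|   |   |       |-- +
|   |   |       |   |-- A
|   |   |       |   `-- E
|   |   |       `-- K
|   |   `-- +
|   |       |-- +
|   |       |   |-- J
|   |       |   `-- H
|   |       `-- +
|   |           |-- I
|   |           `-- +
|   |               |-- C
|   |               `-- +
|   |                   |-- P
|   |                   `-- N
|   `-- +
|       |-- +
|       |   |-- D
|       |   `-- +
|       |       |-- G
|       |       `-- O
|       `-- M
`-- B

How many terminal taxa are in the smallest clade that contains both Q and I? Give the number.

The MRCA of Q and I is the node subtending (((F,(Q,L)),((A,E),K)),((J,H),(I,(C,(P,N))))).
That clade contains 12 terminal taxa: A, C, E, F, H, I, J, K, L, N, P, Q.

12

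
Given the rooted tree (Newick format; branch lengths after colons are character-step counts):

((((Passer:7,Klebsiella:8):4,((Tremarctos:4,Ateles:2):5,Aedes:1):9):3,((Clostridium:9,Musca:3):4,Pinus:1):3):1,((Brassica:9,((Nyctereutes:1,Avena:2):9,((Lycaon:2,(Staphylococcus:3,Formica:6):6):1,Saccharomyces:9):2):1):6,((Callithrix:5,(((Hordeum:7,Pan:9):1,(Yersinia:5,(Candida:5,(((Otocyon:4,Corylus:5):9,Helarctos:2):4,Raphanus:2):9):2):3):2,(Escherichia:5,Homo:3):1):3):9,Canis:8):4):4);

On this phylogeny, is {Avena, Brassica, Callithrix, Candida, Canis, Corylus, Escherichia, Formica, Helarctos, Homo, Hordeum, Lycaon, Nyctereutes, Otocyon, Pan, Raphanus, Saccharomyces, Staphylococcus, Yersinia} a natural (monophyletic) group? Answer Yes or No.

The most recent common ancestor of these taxa subtends ((Brassica,((Nyctereutes,Avena),((Lycaon,(Staphylococcus,Formica)),Saccharomyces))),((Callithrix,(((Hordeum,Pan),(Yersinia,(Candida,(((Otocyon,Corylus),Helarctos),Raphanus)))),(Escherichia,Homo))),Canis)).
That clade has exactly 19 tips — every listed taxon and nothing else — so the group is monophyletic.

Yes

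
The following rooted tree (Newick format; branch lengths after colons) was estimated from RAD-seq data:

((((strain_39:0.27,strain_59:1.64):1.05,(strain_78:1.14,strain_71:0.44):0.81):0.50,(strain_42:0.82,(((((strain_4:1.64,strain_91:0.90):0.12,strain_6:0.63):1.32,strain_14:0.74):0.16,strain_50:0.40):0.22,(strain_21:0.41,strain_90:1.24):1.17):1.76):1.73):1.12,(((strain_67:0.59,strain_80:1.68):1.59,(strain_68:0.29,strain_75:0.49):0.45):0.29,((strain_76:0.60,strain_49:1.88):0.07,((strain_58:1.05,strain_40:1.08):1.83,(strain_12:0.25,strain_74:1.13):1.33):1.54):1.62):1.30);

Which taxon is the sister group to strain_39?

strain_39 attaches to the tree at the node subtending (strain_39,strain_59).
The other lineage descending from that same node — the sister group — is the single tip strain_59.

strain_59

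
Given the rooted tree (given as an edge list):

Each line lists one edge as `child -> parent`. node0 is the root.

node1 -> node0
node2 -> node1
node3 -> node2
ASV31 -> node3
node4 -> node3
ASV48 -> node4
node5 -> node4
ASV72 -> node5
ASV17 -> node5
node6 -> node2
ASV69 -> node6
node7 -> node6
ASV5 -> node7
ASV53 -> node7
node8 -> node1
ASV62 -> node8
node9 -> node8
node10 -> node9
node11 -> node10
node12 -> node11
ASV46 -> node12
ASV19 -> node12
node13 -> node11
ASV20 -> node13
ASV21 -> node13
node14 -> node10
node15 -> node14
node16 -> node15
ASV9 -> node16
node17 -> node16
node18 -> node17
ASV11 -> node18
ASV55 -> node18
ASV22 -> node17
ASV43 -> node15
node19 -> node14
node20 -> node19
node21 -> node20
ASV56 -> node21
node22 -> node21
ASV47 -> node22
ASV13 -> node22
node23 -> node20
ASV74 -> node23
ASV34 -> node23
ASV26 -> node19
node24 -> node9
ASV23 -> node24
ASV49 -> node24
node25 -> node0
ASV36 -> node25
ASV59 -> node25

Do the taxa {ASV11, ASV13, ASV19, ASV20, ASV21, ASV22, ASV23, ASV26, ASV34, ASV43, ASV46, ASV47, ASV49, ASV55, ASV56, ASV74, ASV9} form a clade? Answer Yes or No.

Yes

The most recent common ancestor of these taxa subtends ((((ASV46,ASV19),(ASV20,ASV21)),(((ASV9,((ASV11,ASV55),ASV22)),ASV43),(((ASV56,(ASV47,ASV13)),(ASV74,ASV34)),ASV26))),(ASV23,ASV49)).
That clade has exactly 17 tips — every listed taxon and nothing else — so the group is monophyletic.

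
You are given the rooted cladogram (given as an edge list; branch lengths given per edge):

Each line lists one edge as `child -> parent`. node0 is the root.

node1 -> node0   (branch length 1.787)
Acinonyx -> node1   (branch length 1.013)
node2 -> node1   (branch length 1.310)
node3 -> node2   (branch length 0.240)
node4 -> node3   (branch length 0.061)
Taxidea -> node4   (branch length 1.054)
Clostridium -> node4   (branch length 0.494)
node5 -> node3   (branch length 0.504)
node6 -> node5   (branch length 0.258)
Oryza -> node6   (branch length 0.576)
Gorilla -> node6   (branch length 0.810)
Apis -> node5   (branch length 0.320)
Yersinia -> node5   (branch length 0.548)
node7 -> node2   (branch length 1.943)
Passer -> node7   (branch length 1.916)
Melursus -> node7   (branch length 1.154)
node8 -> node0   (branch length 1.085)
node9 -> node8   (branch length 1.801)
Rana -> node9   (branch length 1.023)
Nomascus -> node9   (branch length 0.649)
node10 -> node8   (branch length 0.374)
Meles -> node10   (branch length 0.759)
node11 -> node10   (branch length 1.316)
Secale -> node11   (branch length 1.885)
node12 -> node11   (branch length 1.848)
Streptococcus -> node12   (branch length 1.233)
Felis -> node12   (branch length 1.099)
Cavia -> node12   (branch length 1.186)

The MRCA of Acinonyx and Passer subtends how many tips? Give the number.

The MRCA of Acinonyx and Passer is the node subtending (Acinonyx,(((Taxidea,Clostridium),((Oryza,Gorilla),Apis,Yersinia)),(Passer,Melursus))).
That clade contains 9 terminal taxa: Acinonyx, Apis, Clostridium, Gorilla, Melursus, Oryza, Passer, Taxidea, Yersinia.

9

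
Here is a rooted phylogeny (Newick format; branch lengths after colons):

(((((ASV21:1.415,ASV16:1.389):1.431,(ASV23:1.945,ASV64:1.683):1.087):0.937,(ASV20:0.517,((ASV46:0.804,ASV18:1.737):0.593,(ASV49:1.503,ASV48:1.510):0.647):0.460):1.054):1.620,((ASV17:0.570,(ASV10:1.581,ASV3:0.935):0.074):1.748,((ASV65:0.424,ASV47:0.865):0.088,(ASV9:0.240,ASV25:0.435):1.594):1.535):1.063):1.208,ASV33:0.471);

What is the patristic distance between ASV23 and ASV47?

9.140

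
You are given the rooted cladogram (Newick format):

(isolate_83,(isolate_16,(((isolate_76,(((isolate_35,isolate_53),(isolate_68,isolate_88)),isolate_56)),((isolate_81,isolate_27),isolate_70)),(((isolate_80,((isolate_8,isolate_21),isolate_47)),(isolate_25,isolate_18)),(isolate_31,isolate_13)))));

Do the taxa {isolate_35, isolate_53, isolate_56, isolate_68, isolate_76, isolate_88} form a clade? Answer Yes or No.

The most recent common ancestor of these taxa subtends (isolate_76,(((isolate_35,isolate_53),(isolate_68,isolate_88)),isolate_56)).
That clade has exactly 6 tips — every listed taxon and nothing else — so the group is monophyletic.

Yes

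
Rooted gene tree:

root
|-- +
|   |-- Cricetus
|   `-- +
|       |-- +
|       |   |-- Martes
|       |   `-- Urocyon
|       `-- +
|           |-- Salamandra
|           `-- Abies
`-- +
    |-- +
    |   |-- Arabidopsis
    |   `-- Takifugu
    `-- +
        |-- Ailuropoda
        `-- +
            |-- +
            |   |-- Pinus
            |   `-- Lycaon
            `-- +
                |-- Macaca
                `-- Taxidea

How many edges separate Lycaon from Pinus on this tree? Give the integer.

2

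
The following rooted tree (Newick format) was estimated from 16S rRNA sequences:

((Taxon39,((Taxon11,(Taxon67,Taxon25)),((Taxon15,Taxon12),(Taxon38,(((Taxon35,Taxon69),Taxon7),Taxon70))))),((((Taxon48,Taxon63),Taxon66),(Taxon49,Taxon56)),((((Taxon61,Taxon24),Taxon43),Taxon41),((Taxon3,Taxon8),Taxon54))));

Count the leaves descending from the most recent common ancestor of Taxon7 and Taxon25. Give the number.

10

The MRCA of Taxon7 and Taxon25 is the node subtending ((Taxon11,(Taxon67,Taxon25)),((Taxon15,Taxon12),(Taxon38,(((Taxon35,Taxon69),Taxon7),Taxon70)))).
That clade contains 10 terminal taxa: Taxon11, Taxon12, Taxon15, Taxon25, Taxon35, Taxon38, Taxon67, Taxon69, Taxon7, Taxon70.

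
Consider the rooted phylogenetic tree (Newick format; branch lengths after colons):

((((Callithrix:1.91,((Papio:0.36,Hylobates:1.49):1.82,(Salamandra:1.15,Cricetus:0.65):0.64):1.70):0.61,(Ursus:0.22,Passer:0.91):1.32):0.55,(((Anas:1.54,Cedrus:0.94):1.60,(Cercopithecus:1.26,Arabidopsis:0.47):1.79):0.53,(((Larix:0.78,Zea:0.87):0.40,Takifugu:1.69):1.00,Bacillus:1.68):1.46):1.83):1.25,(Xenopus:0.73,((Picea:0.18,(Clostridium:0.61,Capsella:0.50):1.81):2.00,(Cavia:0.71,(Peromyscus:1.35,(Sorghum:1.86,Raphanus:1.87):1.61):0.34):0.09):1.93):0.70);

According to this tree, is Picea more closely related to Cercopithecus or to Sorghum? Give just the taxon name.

Sorghum

The MRCA of Picea and Sorghum subtends ((Picea,(Clostridium,Capsella)),(Cavia,(Peromyscus,(Sorghum,Raphanus)))) (7 taxa).
The MRCA of Picea and Cercopithecus is the root, subtending the entire tree (23 taxa).
The first is nested inside the second, so Picea shares a more recent common ancestor with Sorghum.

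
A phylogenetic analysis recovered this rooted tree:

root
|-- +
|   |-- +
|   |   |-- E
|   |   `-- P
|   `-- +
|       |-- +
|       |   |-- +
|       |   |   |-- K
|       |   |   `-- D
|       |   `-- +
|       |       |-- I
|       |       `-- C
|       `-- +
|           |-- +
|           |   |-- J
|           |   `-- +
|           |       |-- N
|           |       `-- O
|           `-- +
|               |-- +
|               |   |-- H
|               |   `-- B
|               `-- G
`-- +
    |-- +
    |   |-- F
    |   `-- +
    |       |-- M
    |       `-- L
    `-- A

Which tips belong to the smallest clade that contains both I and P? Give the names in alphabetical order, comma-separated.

B, C, D, E, G, H, I, J, K, N, O, P

Tracing I: it sits inside (I,C).
Tracing P: it sits inside (E,P).
The smallest clade enclosing both is ((E,P),(((K,D),(I,C)),((J,(N,O)),((H,B),G)))); the answer is its 12 terminal taxa in alphabetical order.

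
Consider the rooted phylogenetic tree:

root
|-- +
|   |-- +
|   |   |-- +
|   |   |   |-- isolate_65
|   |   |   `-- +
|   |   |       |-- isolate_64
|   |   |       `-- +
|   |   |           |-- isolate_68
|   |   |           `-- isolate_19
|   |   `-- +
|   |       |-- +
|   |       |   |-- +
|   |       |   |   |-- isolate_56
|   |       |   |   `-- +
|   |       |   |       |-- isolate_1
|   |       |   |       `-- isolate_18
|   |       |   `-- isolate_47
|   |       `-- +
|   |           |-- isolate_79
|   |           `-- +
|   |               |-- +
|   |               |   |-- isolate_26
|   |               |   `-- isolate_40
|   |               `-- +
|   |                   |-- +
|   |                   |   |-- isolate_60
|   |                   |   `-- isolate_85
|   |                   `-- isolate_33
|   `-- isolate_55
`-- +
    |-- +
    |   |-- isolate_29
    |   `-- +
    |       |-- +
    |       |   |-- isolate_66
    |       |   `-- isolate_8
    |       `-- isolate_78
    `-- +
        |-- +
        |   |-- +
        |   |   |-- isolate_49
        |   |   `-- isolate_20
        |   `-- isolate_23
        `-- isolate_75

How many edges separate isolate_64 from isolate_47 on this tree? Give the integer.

6

The MRCA of isolate_64 and isolate_47 is the node subtending ((isolate_65,(isolate_64,(isolate_68,isolate_19))),(((isolate_56,(isolate_1,isolate_18)),isolate_47),(isolate_79,((isolate_26,isolate_40),((isolate_60,isolate_85),isolate_33))))).
From isolate_64 up to that node: 3 branches. From isolate_47 up to the same node: 3 branches. Total: 3 + 3 = 6.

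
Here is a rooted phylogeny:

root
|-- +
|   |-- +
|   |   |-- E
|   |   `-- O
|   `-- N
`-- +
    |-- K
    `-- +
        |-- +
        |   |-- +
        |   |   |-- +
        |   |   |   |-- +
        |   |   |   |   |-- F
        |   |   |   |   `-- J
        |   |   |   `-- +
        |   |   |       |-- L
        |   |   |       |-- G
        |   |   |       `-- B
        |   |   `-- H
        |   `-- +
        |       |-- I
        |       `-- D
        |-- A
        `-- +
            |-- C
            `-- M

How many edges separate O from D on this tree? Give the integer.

8

The MRCA of O and D is the root of the tree.
From O up to that node: 3 branches. From D up to the same node: 5 branches. Total: 3 + 5 = 8.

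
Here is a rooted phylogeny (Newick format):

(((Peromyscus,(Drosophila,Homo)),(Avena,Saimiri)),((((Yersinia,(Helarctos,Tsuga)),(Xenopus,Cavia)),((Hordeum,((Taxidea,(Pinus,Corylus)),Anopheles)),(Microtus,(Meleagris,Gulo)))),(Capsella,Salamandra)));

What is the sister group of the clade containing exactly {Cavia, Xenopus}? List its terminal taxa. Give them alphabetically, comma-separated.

Helarctos, Tsuga, Yersinia

The clade containing exactly {Cavia, Xenopus} attaches to the tree at the node subtending ((Yersinia,(Helarctos,Tsuga)),(Xenopus,Cavia)).
The other lineage descending from that same node — the sister group — is (Yersinia,(Helarctos,Tsuga)); its 3 tips in alphabetical order are the answer.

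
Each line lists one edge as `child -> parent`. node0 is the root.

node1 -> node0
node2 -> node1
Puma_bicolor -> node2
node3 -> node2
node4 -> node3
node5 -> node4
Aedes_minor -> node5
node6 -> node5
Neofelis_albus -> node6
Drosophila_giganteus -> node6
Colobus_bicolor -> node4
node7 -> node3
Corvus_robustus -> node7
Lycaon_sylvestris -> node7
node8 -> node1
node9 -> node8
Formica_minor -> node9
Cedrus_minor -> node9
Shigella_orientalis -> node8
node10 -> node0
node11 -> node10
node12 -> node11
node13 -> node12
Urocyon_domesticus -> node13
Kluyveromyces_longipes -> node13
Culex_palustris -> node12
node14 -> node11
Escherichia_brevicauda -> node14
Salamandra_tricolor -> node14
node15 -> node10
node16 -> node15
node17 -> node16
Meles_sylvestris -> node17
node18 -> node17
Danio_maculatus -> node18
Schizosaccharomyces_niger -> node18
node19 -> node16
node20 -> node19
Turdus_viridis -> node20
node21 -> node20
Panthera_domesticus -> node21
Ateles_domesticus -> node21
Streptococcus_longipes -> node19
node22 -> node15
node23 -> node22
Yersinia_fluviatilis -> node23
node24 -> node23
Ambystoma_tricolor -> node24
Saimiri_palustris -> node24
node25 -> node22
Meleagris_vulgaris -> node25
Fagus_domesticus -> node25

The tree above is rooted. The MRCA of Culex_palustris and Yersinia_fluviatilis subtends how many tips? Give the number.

17

The MRCA of Culex_palustris and Yersinia_fluviatilis is the node subtending ((((Urocyon_domesticus,Kluyveromyces_longipes),Culex_palustris),(Escherichia_brevicauda,Salamandra_tricolor)),(((Meles_sylvestris,(Danio_maculatus,Schizosaccharomyces_niger)),((Turdus_viridis,(Panthera_domesticus,Ateles_domesticus)),Streptococcus_longipes)),((Yersinia_fluviatilis,(Ambystoma_tricolor,Saimiri_palustris)),(Meleagris_vulgaris,Fagus_domesticus)))).
That clade contains 17 terminal taxa: Ambystoma_tricolor, Ateles_domesticus, Culex_palustris, Danio_maculatus, Escherichia_brevicauda, Fagus_domesticus, Kluyveromyces_longipes, Meleagris_vulgaris, Meles_sylvestris, Panthera_domesticus, Saimiri_palustris, Salamandra_tricolor, Schizosaccharomyces_niger, Streptococcus_longipes, Turdus_viridis, Urocyon_domesticus, Yersinia_fluviatilis.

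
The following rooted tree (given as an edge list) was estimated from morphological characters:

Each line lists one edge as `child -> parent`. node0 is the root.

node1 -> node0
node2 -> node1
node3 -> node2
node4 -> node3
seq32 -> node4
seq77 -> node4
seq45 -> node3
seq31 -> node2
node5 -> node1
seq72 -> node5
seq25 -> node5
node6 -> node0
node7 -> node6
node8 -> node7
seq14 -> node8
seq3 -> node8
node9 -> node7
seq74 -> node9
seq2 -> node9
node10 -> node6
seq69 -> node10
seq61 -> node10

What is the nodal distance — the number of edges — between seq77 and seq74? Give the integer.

The MRCA of seq77 and seq74 is the root of the tree.
From seq77 up to that node: 5 branches. From seq74 up to the same node: 4 branches. Total: 5 + 4 = 9.

9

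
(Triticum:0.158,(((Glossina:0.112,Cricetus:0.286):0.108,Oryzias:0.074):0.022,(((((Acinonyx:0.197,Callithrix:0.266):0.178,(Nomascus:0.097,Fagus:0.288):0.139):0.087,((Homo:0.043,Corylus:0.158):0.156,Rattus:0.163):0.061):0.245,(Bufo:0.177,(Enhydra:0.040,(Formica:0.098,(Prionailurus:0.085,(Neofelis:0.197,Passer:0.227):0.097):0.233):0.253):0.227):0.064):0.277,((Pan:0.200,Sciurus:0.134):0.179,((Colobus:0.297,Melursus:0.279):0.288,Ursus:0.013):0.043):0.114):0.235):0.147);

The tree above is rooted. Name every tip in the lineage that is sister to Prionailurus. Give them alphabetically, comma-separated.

Neofelis, Passer

Prionailurus attaches to the tree at the node subtending (Prionailurus,(Neofelis,Passer)).
The other lineage descending from that same node — the sister group — is (Neofelis,Passer); its 2 tips in alphabetical order are the answer.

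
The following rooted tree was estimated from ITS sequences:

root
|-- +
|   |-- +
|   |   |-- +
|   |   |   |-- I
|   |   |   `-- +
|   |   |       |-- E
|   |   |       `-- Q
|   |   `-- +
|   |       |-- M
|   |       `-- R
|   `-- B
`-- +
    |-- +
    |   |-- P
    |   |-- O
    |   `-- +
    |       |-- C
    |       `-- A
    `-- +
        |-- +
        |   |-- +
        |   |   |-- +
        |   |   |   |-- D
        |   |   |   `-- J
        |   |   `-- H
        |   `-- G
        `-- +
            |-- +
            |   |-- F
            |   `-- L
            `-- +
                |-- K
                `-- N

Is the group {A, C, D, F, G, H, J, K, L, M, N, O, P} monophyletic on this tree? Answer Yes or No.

The MRCA of the listed taxa is the root, so the smallest clade containing them is the whole tree.
That clade also contains B, E, I, Q, R, which are not in the proposed group, so the group is not monophyletic.

No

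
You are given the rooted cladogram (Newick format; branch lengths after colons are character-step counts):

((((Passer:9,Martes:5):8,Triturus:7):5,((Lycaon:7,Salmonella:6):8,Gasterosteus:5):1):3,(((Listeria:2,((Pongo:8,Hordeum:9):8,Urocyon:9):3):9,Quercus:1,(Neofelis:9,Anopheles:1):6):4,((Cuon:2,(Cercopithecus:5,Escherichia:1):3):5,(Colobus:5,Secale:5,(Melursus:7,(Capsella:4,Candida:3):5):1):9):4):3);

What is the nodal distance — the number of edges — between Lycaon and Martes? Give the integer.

6

The MRCA of Lycaon and Martes is the node subtending (((Passer,Martes),Triturus),((Lycaon,Salmonella),Gasterosteus)).
From Lycaon up to that node: 3 branches. From Martes up to the same node: 3 branches. Total: 3 + 3 = 6.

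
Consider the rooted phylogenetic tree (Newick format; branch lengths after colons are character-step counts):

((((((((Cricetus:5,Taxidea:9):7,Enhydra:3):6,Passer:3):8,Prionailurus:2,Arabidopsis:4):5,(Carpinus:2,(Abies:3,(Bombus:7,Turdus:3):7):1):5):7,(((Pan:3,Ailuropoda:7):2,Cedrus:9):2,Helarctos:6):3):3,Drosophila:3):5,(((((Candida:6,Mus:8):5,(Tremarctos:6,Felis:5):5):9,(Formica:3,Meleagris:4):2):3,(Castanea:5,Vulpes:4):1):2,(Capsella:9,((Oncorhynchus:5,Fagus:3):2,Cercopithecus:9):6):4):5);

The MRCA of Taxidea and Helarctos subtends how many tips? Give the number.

14

The MRCA of Taxidea and Helarctos is the node subtending ((((((Cricetus,Taxidea),Enhydra),Passer),Prionailurus,Arabidopsis),(Carpinus,(Abies,(Bombus,Turdus)))),(((Pan,Ailuropoda),Cedrus),Helarctos)).
That clade contains 14 terminal taxa: Abies, Ailuropoda, Arabidopsis, Bombus, Carpinus, Cedrus, Cricetus, Enhydra, Helarctos, Pan, Passer, Prionailurus, Taxidea, Turdus.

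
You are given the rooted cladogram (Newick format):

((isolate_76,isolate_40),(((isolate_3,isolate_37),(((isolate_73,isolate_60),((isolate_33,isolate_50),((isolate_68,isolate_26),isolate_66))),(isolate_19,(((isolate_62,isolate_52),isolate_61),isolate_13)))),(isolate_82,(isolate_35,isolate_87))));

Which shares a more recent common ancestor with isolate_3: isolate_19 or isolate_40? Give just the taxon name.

The MRCA of isolate_3 and isolate_19 subtends ((isolate_3,isolate_37),(((isolate_73,isolate_60),((isolate_33,isolate_50),((isolate_68,isolate_26),isolate_66))),(isolate_19,(((isolate_62,isolate_52),isolate_61),isolate_13)))) (14 taxa).
The MRCA of isolate_3 and isolate_40 is the root, subtending the entire tree (19 taxa).
The first is nested inside the second, so isolate_3 shares a more recent common ancestor with isolate_19.

isolate_19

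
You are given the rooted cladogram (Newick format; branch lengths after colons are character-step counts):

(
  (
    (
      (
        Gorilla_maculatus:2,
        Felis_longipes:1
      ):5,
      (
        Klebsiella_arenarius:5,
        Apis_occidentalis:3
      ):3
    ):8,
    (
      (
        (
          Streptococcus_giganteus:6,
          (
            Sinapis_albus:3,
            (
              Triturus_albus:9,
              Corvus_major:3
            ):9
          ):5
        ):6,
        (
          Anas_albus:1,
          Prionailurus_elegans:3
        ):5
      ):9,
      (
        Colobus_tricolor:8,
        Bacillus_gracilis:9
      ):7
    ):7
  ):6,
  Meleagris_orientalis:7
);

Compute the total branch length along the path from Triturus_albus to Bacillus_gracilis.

The path runs Triturus_albus → … → MRCA → … → Bacillus_gracilis; the MRCA is the node subtending (((Streptococcus_giganteus,(Sinapis_albus,(Triturus_albus,Corvus_major))),(Anas_albus,Prionailurus_elegans)),(Colobus_tricolor,Bacillus_gracilis)).
Branch lengths along that path: 9 + 9 + 5 + 6 + 9 + 7 + 9 = 54.

54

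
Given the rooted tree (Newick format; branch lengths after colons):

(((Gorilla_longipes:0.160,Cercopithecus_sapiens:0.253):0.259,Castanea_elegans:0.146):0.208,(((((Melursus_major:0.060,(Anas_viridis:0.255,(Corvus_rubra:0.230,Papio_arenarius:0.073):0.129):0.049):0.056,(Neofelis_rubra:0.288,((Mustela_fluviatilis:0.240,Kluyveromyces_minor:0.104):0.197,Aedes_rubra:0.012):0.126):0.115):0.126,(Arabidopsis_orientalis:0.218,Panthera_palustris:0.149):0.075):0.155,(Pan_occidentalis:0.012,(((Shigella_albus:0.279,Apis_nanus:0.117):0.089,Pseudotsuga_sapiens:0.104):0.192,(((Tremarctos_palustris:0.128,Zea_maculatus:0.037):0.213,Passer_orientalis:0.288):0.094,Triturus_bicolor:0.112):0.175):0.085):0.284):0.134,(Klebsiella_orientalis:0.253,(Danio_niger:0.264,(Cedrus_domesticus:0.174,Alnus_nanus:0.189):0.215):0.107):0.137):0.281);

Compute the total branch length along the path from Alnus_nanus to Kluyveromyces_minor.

The path runs Alnus_nanus → … → MRCA → … → Kluyveromyces_minor; the MRCA is the node subtending (((((Melursus_major,(Anas_viridis,(Corvus_rubra,Papio_arenarius))),(Neofelis_rubra,((Mustela_fluviatilis,Kluyveromyces_minor),Aedes_rubra))),(Arabidopsis_orientalis,Panthera_palustris)),(Pan_occidentalis,(((Shigella_albus,Apis_nanus),Pseudotsuga_sapiens),(((Tremarctos_palustris,Zea_maculatus),Passer_orientalis),Triturus_bicolor)))),(Klebsiella_orientalis,(Danio_niger,(Cedrus_domesticus,Alnus_nanus)))).
Branch lengths along that path: 0.189 + 0.215 + 0.107 + 0.137 + 0.134 + 0.155 + 0.126 + 0.115 + 0.126 + 0.197 + 0.104 = 1.605.

1.605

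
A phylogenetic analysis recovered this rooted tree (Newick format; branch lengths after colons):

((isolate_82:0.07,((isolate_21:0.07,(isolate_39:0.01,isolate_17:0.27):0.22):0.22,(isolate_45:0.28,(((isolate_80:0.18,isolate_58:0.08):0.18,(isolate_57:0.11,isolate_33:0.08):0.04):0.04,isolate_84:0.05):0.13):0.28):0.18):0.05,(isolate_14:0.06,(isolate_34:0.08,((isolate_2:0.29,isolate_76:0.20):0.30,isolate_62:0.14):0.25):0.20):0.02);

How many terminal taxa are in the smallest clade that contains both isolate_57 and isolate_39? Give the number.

The MRCA of isolate_57 and isolate_39 is the node subtending ((isolate_21,(isolate_39,isolate_17)),(isolate_45,(((isolate_80,isolate_58),(isolate_57,isolate_33)),isolate_84))).
That clade contains 9 terminal taxa: isolate_17, isolate_21, isolate_33, isolate_39, isolate_45, isolate_57, isolate_58, isolate_80, isolate_84.

9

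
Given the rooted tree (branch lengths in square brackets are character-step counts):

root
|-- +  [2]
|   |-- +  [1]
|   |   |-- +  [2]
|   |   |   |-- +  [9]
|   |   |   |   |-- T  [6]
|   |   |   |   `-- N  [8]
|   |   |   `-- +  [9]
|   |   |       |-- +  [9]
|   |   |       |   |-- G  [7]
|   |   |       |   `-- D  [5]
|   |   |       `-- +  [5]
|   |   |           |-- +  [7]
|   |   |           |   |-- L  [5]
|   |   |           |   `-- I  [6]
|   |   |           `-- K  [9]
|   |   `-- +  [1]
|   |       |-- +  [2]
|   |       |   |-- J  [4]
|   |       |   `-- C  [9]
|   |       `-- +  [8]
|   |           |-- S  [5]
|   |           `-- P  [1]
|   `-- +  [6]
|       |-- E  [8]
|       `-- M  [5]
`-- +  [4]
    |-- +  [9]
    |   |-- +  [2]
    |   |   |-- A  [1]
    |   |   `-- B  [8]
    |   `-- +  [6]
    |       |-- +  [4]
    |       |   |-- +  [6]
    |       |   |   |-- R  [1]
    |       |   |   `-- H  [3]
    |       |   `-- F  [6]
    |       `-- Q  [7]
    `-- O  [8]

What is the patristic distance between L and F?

60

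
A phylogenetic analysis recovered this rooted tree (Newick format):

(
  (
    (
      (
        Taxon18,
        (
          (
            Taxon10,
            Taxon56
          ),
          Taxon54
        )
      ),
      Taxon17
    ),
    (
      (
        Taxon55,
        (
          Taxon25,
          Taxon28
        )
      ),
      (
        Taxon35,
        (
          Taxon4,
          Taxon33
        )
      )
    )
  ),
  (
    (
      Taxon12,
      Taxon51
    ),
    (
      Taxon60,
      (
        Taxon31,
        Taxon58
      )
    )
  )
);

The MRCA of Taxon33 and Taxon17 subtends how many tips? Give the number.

11

The MRCA of Taxon33 and Taxon17 is the node subtending (((Taxon18,((Taxon10,Taxon56),Taxon54)),Taxon17),((Taxon55,(Taxon25,Taxon28)),(Taxon35,(Taxon4,Taxon33)))).
That clade contains 11 terminal taxa: Taxon10, Taxon17, Taxon18, Taxon25, Taxon28, Taxon33, Taxon35, Taxon4, Taxon54, Taxon55, Taxon56.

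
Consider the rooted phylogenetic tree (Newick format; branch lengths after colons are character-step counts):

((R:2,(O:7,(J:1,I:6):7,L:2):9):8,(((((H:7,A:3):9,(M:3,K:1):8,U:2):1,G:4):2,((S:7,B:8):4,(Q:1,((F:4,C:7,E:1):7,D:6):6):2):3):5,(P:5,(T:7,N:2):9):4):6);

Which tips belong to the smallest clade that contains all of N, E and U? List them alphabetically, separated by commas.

A, B, C, D, E, F, G, H, K, M, N, P, Q, S, T, U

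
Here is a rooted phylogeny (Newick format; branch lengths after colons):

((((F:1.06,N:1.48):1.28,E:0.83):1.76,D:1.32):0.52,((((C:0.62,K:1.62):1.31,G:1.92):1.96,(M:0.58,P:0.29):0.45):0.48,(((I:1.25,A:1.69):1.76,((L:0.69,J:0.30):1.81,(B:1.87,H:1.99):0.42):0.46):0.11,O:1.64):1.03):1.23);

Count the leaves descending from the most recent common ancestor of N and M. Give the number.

16

The MRCA of N and M is the root, so the clade is the entire tree.
That clade contains 16 terminal taxa: A, B, C, D, E, F, G, H, I, J, K, L, M, N, O, P.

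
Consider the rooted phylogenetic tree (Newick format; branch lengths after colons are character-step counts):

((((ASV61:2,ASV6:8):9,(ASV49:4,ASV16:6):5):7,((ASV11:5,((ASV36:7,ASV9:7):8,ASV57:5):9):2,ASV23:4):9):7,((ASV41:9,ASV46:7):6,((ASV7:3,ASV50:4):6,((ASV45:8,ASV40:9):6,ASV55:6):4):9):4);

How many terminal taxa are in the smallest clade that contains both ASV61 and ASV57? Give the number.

9

The MRCA of ASV61 and ASV57 is the node subtending (((ASV61,ASV6),(ASV49,ASV16)),((ASV11,((ASV36,ASV9),ASV57)),ASV23)).
That clade contains 9 terminal taxa: ASV11, ASV16, ASV23, ASV36, ASV49, ASV57, ASV6, ASV61, ASV9.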